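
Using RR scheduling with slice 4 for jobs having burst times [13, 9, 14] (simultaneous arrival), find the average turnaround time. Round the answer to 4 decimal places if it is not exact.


Time quantum = 4
Execution trace:
  J1 runs 4 units, time = 4
  J2 runs 4 units, time = 8
  J3 runs 4 units, time = 12
  J1 runs 4 units, time = 16
  J2 runs 4 units, time = 20
  J3 runs 4 units, time = 24
  J1 runs 4 units, time = 28
  J2 runs 1 units, time = 29
  J3 runs 4 units, time = 33
  J1 runs 1 units, time = 34
  J3 runs 2 units, time = 36
Finish times: [34, 29, 36]
Average turnaround = 99/3 = 33.0

33.0


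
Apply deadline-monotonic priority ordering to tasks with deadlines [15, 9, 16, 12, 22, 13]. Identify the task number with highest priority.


Sort tasks by relative deadline (ascending):
  Task 2: deadline = 9
  Task 4: deadline = 12
  Task 6: deadline = 13
  Task 1: deadline = 15
  Task 3: deadline = 16
  Task 5: deadline = 22
Priority order (highest first): [2, 4, 6, 1, 3, 5]
Highest priority task = 2

2


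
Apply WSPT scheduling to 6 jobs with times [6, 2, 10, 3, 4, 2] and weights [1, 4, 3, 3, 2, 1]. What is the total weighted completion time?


Compute p/w ratios and sort ascending (WSPT): [(2, 4), (3, 3), (4, 2), (2, 1), (10, 3), (6, 1)]
Compute weighted completion times:
  Job (p=2,w=4): C=2, w*C=4*2=8
  Job (p=3,w=3): C=5, w*C=3*5=15
  Job (p=4,w=2): C=9, w*C=2*9=18
  Job (p=2,w=1): C=11, w*C=1*11=11
  Job (p=10,w=3): C=21, w*C=3*21=63
  Job (p=6,w=1): C=27, w*C=1*27=27
Total weighted completion time = 142

142


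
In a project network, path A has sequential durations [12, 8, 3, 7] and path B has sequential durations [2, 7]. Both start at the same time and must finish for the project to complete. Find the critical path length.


Path A total = 12 + 8 + 3 + 7 = 30
Path B total = 2 + 7 = 9
Critical path = longest path = max(30, 9) = 30

30


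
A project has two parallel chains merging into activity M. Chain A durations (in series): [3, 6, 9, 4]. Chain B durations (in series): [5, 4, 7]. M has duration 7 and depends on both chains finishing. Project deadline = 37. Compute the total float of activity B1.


Forward pass: ES(B1) = sum of predecessors on chain B = 0
EF = ES + duration = 0 + 5 = 5
Backward pass: LF(M) = deadline = 37; LS(M) = 37 - 7 = 30
LF(B1) = LS(M) - sum(successors on chain B) = 30 - 11 = 19
LS = LF - duration = 19 - 5 = 14
Total float = LS - ES = 14 - 0 = 14

14


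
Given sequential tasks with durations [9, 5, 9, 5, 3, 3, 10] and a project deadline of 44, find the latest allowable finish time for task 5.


LF(activity 5) = deadline - sum of successor durations
Successors: activities 6 through 7 with durations [3, 10]
Sum of successor durations = 13
LF = 44 - 13 = 31

31


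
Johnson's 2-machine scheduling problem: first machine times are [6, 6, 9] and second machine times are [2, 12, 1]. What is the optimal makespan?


Apply Johnson's rule:
  Group 1 (a <= b): [(2, 6, 12)]
  Group 2 (a > b): [(1, 6, 2), (3, 9, 1)]
Optimal job order: [2, 1, 3]
Schedule:
  Job 2: M1 done at 6, M2 done at 18
  Job 1: M1 done at 12, M2 done at 20
  Job 3: M1 done at 21, M2 done at 22
Makespan = 22

22


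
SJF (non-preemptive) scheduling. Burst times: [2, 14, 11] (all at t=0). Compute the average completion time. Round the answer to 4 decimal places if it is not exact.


SJF order (ascending): [2, 11, 14]
Completion times:
  Job 1: burst=2, C=2
  Job 2: burst=11, C=13
  Job 3: burst=14, C=27
Average completion = 42/3 = 14.0

14.0


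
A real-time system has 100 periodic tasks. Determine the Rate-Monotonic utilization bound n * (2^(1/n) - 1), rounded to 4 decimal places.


Compute 2^(1/100) = 1.0069555501
Subtract 1: 1.0069555501 - 1 = 0.0069555501
Multiply by n: 100 * 0.0069555501 = 0.6955550100
Round to 4 dp: 0.6956

0.6956


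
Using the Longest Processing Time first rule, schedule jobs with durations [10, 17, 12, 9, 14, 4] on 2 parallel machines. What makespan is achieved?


Sort jobs in decreasing order (LPT): [17, 14, 12, 10, 9, 4]
Assign each job to the least loaded machine:
  Machine 1: jobs [17, 10, 4], load = 31
  Machine 2: jobs [14, 12, 9], load = 35
Makespan = max load = 35

35


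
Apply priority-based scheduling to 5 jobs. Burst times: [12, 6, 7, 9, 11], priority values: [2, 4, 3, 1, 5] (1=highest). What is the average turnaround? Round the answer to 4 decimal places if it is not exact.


Sort by priority (ascending = highest first):
Order: [(1, 9), (2, 12), (3, 7), (4, 6), (5, 11)]
Completion times:
  Priority 1, burst=9, C=9
  Priority 2, burst=12, C=21
  Priority 3, burst=7, C=28
  Priority 4, burst=6, C=34
  Priority 5, burst=11, C=45
Average turnaround = 137/5 = 27.4

27.4


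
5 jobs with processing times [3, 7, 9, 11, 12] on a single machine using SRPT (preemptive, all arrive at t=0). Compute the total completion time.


Since all jobs arrive at t=0, SRPT equals SPT ordering.
SPT order: [3, 7, 9, 11, 12]
Completion times:
  Job 1: p=3, C=3
  Job 2: p=7, C=10
  Job 3: p=9, C=19
  Job 4: p=11, C=30
  Job 5: p=12, C=42
Total completion time = 3 + 10 + 19 + 30 + 42 = 104

104


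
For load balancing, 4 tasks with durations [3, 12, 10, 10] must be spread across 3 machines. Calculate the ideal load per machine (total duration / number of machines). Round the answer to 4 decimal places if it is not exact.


Total processing time = 3 + 12 + 10 + 10 = 35
Number of machines = 3
Ideal balanced load = 35 / 3 = 11.6667

11.6667


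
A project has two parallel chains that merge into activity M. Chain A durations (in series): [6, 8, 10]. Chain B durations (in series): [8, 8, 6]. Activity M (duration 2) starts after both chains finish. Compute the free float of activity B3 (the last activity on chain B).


ES(B3) = sum of predecessors on chain B = 16
EF(B3) = ES + duration = 16 + 6 = 22
Successor of B3 is M. ES(M) = max(sum(A), sum(B)) = max(24, 22) = 24
Free float = ES(successor) - EF(current) = 24 - 22 = 2

2


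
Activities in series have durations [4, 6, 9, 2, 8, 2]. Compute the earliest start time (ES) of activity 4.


Activity 4 starts after activities 1 through 3 complete.
Predecessor durations: [4, 6, 9]
ES = 4 + 6 + 9 = 19

19


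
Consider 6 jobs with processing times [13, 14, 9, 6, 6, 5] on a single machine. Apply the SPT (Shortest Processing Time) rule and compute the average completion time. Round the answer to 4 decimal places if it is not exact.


Sort jobs by processing time (SPT order): [5, 6, 6, 9, 13, 14]
Compute completion times sequentially:
  Job 1: processing = 5, completes at 5
  Job 2: processing = 6, completes at 11
  Job 3: processing = 6, completes at 17
  Job 4: processing = 9, completes at 26
  Job 5: processing = 13, completes at 39
  Job 6: processing = 14, completes at 53
Sum of completion times = 151
Average completion time = 151/6 = 25.1667

25.1667


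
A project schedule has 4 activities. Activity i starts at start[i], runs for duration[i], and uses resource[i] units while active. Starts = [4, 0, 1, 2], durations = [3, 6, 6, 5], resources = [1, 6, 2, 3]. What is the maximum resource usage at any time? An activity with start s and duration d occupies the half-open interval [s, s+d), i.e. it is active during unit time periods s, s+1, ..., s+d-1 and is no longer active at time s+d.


Each activity i is active on [start_i, start_i + duration_i).
Compute total resource usage per time slot:
  t=0: active resources = [6], total = 6
  t=1: active resources = [6, 2], total = 8
  t=2: active resources = [6, 2, 3], total = 11
  t=3: active resources = [6, 2, 3], total = 11
  t=4: active resources = [1, 6, 2, 3], total = 12
  t=5: active resources = [1, 6, 2, 3], total = 12
  t=6: active resources = [1, 2, 3], total = 6
Peak resource demand = 12

12


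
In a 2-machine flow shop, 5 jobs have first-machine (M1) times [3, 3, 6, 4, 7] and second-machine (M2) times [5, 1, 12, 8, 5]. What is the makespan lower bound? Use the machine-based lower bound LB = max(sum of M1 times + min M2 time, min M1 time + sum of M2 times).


LB1 = sum(M1 times) + min(M2 times) = 23 + 1 = 24
LB2 = min(M1 times) + sum(M2 times) = 3 + 31 = 34
Lower bound = max(LB1, LB2) = max(24, 34) = 34

34


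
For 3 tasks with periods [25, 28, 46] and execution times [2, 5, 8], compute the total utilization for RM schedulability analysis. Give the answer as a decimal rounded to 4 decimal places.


Compute individual utilizations (exact fractions):
  Task 1: C/T = 2/25 (approx. 0.08)
  Task 2: C/T = 5/28 (approx. 0.1786)
  Task 3: C/T = 8/46 = 4/23 (approx. 0.1739)
Total utilization U = 2/25 + 5/28 + 4/23 = 6963/16100
Rounded to 4 decimal places: U = 0.4325
RM (Liu & Layland) bound for 3 tasks = 0.779763; compare with U = 6963/16100 (approx. 0.432484)
U <= bound, so schedulable by RM sufficient condition.

0.4325


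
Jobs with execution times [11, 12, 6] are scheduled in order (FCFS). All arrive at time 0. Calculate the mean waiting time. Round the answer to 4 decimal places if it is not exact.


FCFS order (as given): [11, 12, 6]
Waiting times:
  Job 1: wait = 0
  Job 2: wait = 11
  Job 3: wait = 23
Sum of waiting times = 34
Average waiting time = 34/3 = 11.3333

11.3333


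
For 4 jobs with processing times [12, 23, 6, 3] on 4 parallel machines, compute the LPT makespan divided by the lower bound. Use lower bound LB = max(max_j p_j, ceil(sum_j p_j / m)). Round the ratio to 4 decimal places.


LPT order: [23, 12, 6, 3]
Machine loads after assignment: [23, 12, 6, 3]
LPT makespan = 23
Lower bound = max(max_job, ceil(total/4)) = max(23, 11) = 23
Ratio = 23 / 23 = 1.0

1.0


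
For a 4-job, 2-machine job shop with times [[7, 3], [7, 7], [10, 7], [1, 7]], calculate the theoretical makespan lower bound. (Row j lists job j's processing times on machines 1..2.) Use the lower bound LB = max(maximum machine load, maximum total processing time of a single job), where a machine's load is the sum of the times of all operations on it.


Machine loads:
  Machine 1: 7 + 7 + 10 + 1 = 25
  Machine 2: 3 + 7 + 7 + 7 = 24
Max machine load = 25
Job totals:
  Job 1: 10
  Job 2: 14
  Job 3: 17
  Job 4: 8
Max job total = 17
Lower bound = max(25, 17) = 25

25


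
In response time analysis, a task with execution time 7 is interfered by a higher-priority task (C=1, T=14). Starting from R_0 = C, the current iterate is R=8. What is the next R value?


R_next = C + ceil(R_prev / T_hp) * C_hp
ceil(8 / 14) = ceil(0.5714) = 1
Interference = 1 * 1 = 1
R_next = 7 + 1 = 8
R_next = R_prev, so the iteration has converged (response time = 8).

8


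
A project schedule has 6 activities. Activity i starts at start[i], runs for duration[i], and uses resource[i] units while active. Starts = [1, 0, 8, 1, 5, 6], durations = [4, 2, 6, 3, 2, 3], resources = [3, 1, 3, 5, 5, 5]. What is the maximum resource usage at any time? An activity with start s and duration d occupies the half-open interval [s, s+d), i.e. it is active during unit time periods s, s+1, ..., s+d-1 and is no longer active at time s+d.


Each activity i is active on [start_i, start_i + duration_i).
Compute total resource usage per time slot:
  t=0: active resources = [1], total = 1
  t=1: active resources = [3, 1, 5], total = 9
  t=2: active resources = [3, 5], total = 8
  t=3: active resources = [3, 5], total = 8
  t=4: active resources = [3], total = 3
  t=5: active resources = [5], total = 5
  t=6: active resources = [5, 5], total = 10
  t=7: active resources = [5], total = 5
  t=8: active resources = [3, 5], total = 8
  t=9: active resources = [3], total = 3
  t=10: active resources = [3], total = 3
  t=11: active resources = [3], total = 3
  t=12: active resources = [3], total = 3
  t=13: active resources = [3], total = 3
Peak resource demand = 10

10


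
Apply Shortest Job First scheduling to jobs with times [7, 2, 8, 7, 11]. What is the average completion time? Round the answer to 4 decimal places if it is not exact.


SJF order (ascending): [2, 7, 7, 8, 11]
Completion times:
  Job 1: burst=2, C=2
  Job 2: burst=7, C=9
  Job 3: burst=7, C=16
  Job 4: burst=8, C=24
  Job 5: burst=11, C=35
Average completion = 86/5 = 17.2

17.2


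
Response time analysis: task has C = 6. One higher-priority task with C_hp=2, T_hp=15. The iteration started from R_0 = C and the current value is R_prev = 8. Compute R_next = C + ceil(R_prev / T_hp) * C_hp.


R_next = C + ceil(R_prev / T_hp) * C_hp
ceil(8 / 15) = ceil(0.5333) = 1
Interference = 1 * 2 = 2
R_next = 6 + 2 = 8
R_next = R_prev, so the iteration has converged (response time = 8).

8


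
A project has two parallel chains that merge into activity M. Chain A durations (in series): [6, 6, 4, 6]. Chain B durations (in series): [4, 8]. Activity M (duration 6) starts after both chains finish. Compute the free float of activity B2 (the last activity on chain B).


ES(B2) = sum of predecessors on chain B = 4
EF(B2) = ES + duration = 4 + 8 = 12
Successor of B2 is M. ES(M) = max(sum(A), sum(B)) = max(22, 12) = 22
Free float = ES(successor) - EF(current) = 22 - 12 = 10

10


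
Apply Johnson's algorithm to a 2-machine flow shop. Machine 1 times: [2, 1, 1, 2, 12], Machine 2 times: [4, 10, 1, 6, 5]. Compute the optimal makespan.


Apply Johnson's rule:
  Group 1 (a <= b): [(2, 1, 10), (3, 1, 1), (1, 2, 4), (4, 2, 6)]
  Group 2 (a > b): [(5, 12, 5)]
Optimal job order: [2, 3, 1, 4, 5]
Schedule:
  Job 2: M1 done at 1, M2 done at 11
  Job 3: M1 done at 2, M2 done at 12
  Job 1: M1 done at 4, M2 done at 16
  Job 4: M1 done at 6, M2 done at 22
  Job 5: M1 done at 18, M2 done at 27
Makespan = 27

27


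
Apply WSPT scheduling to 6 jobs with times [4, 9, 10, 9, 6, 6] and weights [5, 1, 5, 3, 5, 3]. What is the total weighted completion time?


Compute p/w ratios and sort ascending (WSPT): [(4, 5), (6, 5), (10, 5), (6, 3), (9, 3), (9, 1)]
Compute weighted completion times:
  Job (p=4,w=5): C=4, w*C=5*4=20
  Job (p=6,w=5): C=10, w*C=5*10=50
  Job (p=10,w=5): C=20, w*C=5*20=100
  Job (p=6,w=3): C=26, w*C=3*26=78
  Job (p=9,w=3): C=35, w*C=3*35=105
  Job (p=9,w=1): C=44, w*C=1*44=44
Total weighted completion time = 397

397


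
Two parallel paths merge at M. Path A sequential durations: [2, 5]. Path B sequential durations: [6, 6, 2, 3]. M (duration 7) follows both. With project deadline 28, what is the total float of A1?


Forward pass: ES(A1) = sum of predecessors on chain A = 0
EF = ES + duration = 0 + 2 = 2
Backward pass: LF(M) = deadline = 28; LS(M) = 28 - 7 = 21
LF(A1) = LS(M) - sum(successors on chain A) = 21 - 5 = 16
LS = LF - duration = 16 - 2 = 14
Total float = LS - ES = 14 - 0 = 14

14


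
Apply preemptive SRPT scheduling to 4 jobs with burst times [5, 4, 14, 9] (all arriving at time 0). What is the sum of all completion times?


Since all jobs arrive at t=0, SRPT equals SPT ordering.
SPT order: [4, 5, 9, 14]
Completion times:
  Job 1: p=4, C=4
  Job 2: p=5, C=9
  Job 3: p=9, C=18
  Job 4: p=14, C=32
Total completion time = 4 + 9 + 18 + 32 = 63

63


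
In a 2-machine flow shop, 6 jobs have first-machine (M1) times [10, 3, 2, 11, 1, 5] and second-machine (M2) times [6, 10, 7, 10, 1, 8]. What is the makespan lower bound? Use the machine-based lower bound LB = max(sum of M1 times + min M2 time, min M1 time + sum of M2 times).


LB1 = sum(M1 times) + min(M2 times) = 32 + 1 = 33
LB2 = min(M1 times) + sum(M2 times) = 1 + 42 = 43
Lower bound = max(LB1, LB2) = max(33, 43) = 43

43


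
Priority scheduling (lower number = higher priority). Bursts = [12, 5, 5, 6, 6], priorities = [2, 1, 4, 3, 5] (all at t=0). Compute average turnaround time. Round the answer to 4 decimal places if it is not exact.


Sort by priority (ascending = highest first):
Order: [(1, 5), (2, 12), (3, 6), (4, 5), (5, 6)]
Completion times:
  Priority 1, burst=5, C=5
  Priority 2, burst=12, C=17
  Priority 3, burst=6, C=23
  Priority 4, burst=5, C=28
  Priority 5, burst=6, C=34
Average turnaround = 107/5 = 21.4

21.4


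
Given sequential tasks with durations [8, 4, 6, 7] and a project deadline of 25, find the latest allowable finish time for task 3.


LF(activity 3) = deadline - sum of successor durations
Successors: activities 4 through 4 with durations [7]
Sum of successor durations = 7
LF = 25 - 7 = 18

18


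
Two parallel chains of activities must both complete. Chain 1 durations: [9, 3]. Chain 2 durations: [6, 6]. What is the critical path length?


Path A total = 9 + 3 = 12
Path B total = 6 + 6 = 12
Critical path = longest path = max(12, 12) = 12

12


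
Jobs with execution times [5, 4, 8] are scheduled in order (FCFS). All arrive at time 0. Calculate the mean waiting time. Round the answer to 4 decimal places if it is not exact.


FCFS order (as given): [5, 4, 8]
Waiting times:
  Job 1: wait = 0
  Job 2: wait = 5
  Job 3: wait = 9
Sum of waiting times = 14
Average waiting time = 14/3 = 4.6667

4.6667


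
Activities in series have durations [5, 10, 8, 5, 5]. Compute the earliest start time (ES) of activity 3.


Activity 3 starts after activities 1 through 2 complete.
Predecessor durations: [5, 10]
ES = 5 + 10 = 15

15


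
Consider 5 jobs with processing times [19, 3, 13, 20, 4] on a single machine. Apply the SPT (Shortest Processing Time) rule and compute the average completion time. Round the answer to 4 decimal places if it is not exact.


Sort jobs by processing time (SPT order): [3, 4, 13, 19, 20]
Compute completion times sequentially:
  Job 1: processing = 3, completes at 3
  Job 2: processing = 4, completes at 7
  Job 3: processing = 13, completes at 20
  Job 4: processing = 19, completes at 39
  Job 5: processing = 20, completes at 59
Sum of completion times = 128
Average completion time = 128/5 = 25.6

25.6


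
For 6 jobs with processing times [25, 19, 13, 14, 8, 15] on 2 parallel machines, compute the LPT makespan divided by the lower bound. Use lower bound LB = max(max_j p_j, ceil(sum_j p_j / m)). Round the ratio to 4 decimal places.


LPT order: [25, 19, 15, 14, 13, 8]
Machine loads after assignment: [47, 47]
LPT makespan = 47
Lower bound = max(max_job, ceil(total/2)) = max(25, 47) = 47
Ratio = 47 / 47 = 1.0

1.0


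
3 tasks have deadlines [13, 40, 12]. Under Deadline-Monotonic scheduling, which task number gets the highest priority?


Sort tasks by relative deadline (ascending):
  Task 3: deadline = 12
  Task 1: deadline = 13
  Task 2: deadline = 40
Priority order (highest first): [3, 1, 2]
Highest priority task = 3

3


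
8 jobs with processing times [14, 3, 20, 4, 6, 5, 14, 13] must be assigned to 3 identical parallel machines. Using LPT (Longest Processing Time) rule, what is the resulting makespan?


Sort jobs in decreasing order (LPT): [20, 14, 14, 13, 6, 5, 4, 3]
Assign each job to the least loaded machine:
  Machine 1: jobs [20, 5], load = 25
  Machine 2: jobs [14, 13], load = 27
  Machine 3: jobs [14, 6, 4, 3], load = 27
Makespan = max load = 27

27


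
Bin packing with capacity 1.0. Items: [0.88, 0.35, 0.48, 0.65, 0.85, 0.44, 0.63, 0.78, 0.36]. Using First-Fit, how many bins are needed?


Place items sequentially using First-Fit:
  Item 0.88 -> new Bin 1
  Item 0.35 -> new Bin 2
  Item 0.48 -> Bin 2 (now 0.83)
  Item 0.65 -> new Bin 3
  Item 0.85 -> new Bin 4
  Item 0.44 -> new Bin 5
  Item 0.63 -> new Bin 6
  Item 0.78 -> new Bin 7
  Item 0.36 -> Bin 5 (now 0.8)
Total bins used = 7

7


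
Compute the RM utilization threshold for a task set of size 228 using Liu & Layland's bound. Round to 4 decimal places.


Compute 2^(1/228) = 1.0030447451
Subtract 1: 1.0030447451 - 1 = 0.0030447451
Multiply by n: 228 * 0.0030447451 = 0.6942018828
Round to 4 dp: 0.6942

0.6942


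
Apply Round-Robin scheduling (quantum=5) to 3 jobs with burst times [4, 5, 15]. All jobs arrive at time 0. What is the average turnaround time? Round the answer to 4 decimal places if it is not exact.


Time quantum = 5
Execution trace:
  J1 runs 4 units, time = 4
  J2 runs 5 units, time = 9
  J3 runs 5 units, time = 14
  J3 runs 5 units, time = 19
  J3 runs 5 units, time = 24
Finish times: [4, 9, 24]
Average turnaround = 37/3 = 12.3333

12.3333


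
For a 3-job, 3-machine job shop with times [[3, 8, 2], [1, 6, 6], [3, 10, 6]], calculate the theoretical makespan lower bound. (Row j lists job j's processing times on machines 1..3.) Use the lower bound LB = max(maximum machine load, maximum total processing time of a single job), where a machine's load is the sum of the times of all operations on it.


Machine loads:
  Machine 1: 3 + 1 + 3 = 7
  Machine 2: 8 + 6 + 10 = 24
  Machine 3: 2 + 6 + 6 = 14
Max machine load = 24
Job totals:
  Job 1: 13
  Job 2: 13
  Job 3: 19
Max job total = 19
Lower bound = max(24, 19) = 24

24


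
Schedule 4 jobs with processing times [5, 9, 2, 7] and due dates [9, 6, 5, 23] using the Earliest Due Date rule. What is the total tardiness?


Sort by due date (EDD order): [(2, 5), (9, 6), (5, 9), (7, 23)]
Compute completion times and tardiness:
  Job 1: p=2, d=5, C=2, tardiness=max(0,2-5)=0
  Job 2: p=9, d=6, C=11, tardiness=max(0,11-6)=5
  Job 3: p=5, d=9, C=16, tardiness=max(0,16-9)=7
  Job 4: p=7, d=23, C=23, tardiness=max(0,23-23)=0
Total tardiness = 12

12


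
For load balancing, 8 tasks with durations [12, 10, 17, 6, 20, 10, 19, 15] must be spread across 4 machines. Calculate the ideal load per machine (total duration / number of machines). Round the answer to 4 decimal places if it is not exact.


Total processing time = 12 + 10 + 17 + 6 + 20 + 10 + 19 + 15 = 109
Number of machines = 4
Ideal balanced load = 109 / 4 = 27.25

27.25


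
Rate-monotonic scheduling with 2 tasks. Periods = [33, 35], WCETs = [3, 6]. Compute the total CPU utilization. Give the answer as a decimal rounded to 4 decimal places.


Compute individual utilizations (exact fractions):
  Task 1: C/T = 3/33 = 1/11 (approx. 0.0909)
  Task 2: C/T = 6/35 (approx. 0.1714)
Total utilization U = 1/11 + 6/35 = 101/385
Rounded to 4 decimal places: U = 0.2623
RM (Liu & Layland) bound for 2 tasks = 0.828427; compare with U = 101/385 (approx. 0.262338)
U <= bound, so schedulable by RM sufficient condition.

0.2623


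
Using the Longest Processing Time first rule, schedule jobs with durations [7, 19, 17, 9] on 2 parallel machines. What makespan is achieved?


Sort jobs in decreasing order (LPT): [19, 17, 9, 7]
Assign each job to the least loaded machine:
  Machine 1: jobs [19, 7], load = 26
  Machine 2: jobs [17, 9], load = 26
Makespan = max load = 26

26


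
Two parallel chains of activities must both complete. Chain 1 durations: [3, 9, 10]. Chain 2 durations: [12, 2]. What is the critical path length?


Path A total = 3 + 9 + 10 = 22
Path B total = 12 + 2 = 14
Critical path = longest path = max(22, 14) = 22

22


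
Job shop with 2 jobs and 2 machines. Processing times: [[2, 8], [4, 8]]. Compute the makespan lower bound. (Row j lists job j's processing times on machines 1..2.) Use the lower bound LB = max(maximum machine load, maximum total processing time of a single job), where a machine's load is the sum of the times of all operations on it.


Machine loads:
  Machine 1: 2 + 4 = 6
  Machine 2: 8 + 8 = 16
Max machine load = 16
Job totals:
  Job 1: 10
  Job 2: 12
Max job total = 12
Lower bound = max(16, 12) = 16

16


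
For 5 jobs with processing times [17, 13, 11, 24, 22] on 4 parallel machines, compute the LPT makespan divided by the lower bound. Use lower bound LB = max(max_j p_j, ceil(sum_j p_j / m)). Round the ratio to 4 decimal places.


LPT order: [24, 22, 17, 13, 11]
Machine loads after assignment: [24, 22, 17, 24]
LPT makespan = 24
Lower bound = max(max_job, ceil(total/4)) = max(24, 22) = 24
Ratio = 24 / 24 = 1.0

1.0


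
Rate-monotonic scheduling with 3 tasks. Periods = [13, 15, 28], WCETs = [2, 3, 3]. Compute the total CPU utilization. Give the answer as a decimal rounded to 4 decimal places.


Compute individual utilizations (exact fractions):
  Task 1: C/T = 2/13 (approx. 0.1538)
  Task 2: C/T = 3/15 = 1/5 (approx. 0.2)
  Task 3: C/T = 3/28 (approx. 0.1071)
Total utilization U = 2/13 + 1/5 + 3/28 = 839/1820
Rounded to 4 decimal places: U = 0.4610
RM (Liu & Layland) bound for 3 tasks = 0.779763; compare with U = 839/1820 (approx. 0.460989)
U <= bound, so schedulable by RM sufficient condition.

0.4610


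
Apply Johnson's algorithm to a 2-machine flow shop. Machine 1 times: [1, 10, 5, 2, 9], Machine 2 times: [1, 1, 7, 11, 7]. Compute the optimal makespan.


Apply Johnson's rule:
  Group 1 (a <= b): [(1, 1, 1), (4, 2, 11), (3, 5, 7)]
  Group 2 (a > b): [(5, 9, 7), (2, 10, 1)]
Optimal job order: [1, 4, 3, 5, 2]
Schedule:
  Job 1: M1 done at 1, M2 done at 2
  Job 4: M1 done at 3, M2 done at 14
  Job 3: M1 done at 8, M2 done at 21
  Job 5: M1 done at 17, M2 done at 28
  Job 2: M1 done at 27, M2 done at 29
Makespan = 29

29


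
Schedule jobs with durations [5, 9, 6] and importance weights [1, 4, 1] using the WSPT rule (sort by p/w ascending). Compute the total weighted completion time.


Compute p/w ratios and sort ascending (WSPT): [(9, 4), (5, 1), (6, 1)]
Compute weighted completion times:
  Job (p=9,w=4): C=9, w*C=4*9=36
  Job (p=5,w=1): C=14, w*C=1*14=14
  Job (p=6,w=1): C=20, w*C=1*20=20
Total weighted completion time = 70

70


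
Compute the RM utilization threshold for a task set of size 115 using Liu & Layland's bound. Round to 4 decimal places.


Compute 2^(1/115) = 1.0060455679
Subtract 1: 1.0060455679 - 1 = 0.0060455679
Multiply by n: 115 * 0.0060455679 = 0.6952403085
Round to 4 dp: 0.6952

0.6952


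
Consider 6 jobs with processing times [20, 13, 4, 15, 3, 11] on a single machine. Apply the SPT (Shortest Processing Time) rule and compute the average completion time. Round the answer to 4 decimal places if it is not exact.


Sort jobs by processing time (SPT order): [3, 4, 11, 13, 15, 20]
Compute completion times sequentially:
  Job 1: processing = 3, completes at 3
  Job 2: processing = 4, completes at 7
  Job 3: processing = 11, completes at 18
  Job 4: processing = 13, completes at 31
  Job 5: processing = 15, completes at 46
  Job 6: processing = 20, completes at 66
Sum of completion times = 171
Average completion time = 171/6 = 28.5

28.5


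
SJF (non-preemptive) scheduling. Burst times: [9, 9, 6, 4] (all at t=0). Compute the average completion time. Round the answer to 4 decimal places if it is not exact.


SJF order (ascending): [4, 6, 9, 9]
Completion times:
  Job 1: burst=4, C=4
  Job 2: burst=6, C=10
  Job 3: burst=9, C=19
  Job 4: burst=9, C=28
Average completion = 61/4 = 15.25

15.25


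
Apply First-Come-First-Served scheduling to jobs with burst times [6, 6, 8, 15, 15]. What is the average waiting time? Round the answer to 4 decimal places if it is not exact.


FCFS order (as given): [6, 6, 8, 15, 15]
Waiting times:
  Job 1: wait = 0
  Job 2: wait = 6
  Job 3: wait = 12
  Job 4: wait = 20
  Job 5: wait = 35
Sum of waiting times = 73
Average waiting time = 73/5 = 14.6

14.6


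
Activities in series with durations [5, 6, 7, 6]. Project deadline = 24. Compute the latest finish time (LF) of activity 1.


LF(activity 1) = deadline - sum of successor durations
Successors: activities 2 through 4 with durations [6, 7, 6]
Sum of successor durations = 19
LF = 24 - 19 = 5

5


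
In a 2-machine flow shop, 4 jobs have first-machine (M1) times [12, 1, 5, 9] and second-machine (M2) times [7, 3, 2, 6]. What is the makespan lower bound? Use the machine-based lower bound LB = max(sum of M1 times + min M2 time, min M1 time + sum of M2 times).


LB1 = sum(M1 times) + min(M2 times) = 27 + 2 = 29
LB2 = min(M1 times) + sum(M2 times) = 1 + 18 = 19
Lower bound = max(LB1, LB2) = max(29, 19) = 29

29


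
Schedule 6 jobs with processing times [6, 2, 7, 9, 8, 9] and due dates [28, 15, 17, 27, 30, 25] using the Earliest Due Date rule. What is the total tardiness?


Sort by due date (EDD order): [(2, 15), (7, 17), (9, 25), (9, 27), (6, 28), (8, 30)]
Compute completion times and tardiness:
  Job 1: p=2, d=15, C=2, tardiness=max(0,2-15)=0
  Job 2: p=7, d=17, C=9, tardiness=max(0,9-17)=0
  Job 3: p=9, d=25, C=18, tardiness=max(0,18-25)=0
  Job 4: p=9, d=27, C=27, tardiness=max(0,27-27)=0
  Job 5: p=6, d=28, C=33, tardiness=max(0,33-28)=5
  Job 6: p=8, d=30, C=41, tardiness=max(0,41-30)=11
Total tardiness = 16

16


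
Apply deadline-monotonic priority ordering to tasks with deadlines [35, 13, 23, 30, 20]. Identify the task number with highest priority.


Sort tasks by relative deadline (ascending):
  Task 2: deadline = 13
  Task 5: deadline = 20
  Task 3: deadline = 23
  Task 4: deadline = 30
  Task 1: deadline = 35
Priority order (highest first): [2, 5, 3, 4, 1]
Highest priority task = 2

2


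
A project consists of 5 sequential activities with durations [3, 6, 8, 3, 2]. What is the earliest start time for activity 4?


Activity 4 starts after activities 1 through 3 complete.
Predecessor durations: [3, 6, 8]
ES = 3 + 6 + 8 = 17

17


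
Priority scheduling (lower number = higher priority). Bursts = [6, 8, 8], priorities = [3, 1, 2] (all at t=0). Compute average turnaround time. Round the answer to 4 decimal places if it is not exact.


Sort by priority (ascending = highest first):
Order: [(1, 8), (2, 8), (3, 6)]
Completion times:
  Priority 1, burst=8, C=8
  Priority 2, burst=8, C=16
  Priority 3, burst=6, C=22
Average turnaround = 46/3 = 15.3333

15.3333


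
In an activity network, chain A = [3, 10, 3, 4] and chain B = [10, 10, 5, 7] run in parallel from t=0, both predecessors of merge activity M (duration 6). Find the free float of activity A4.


ES(A4) = sum of predecessors on chain A = 16
EF(A4) = ES + duration = 16 + 4 = 20
Successor of A4 is M. ES(M) = max(sum(A), sum(B)) = max(20, 32) = 32
Free float = ES(successor) - EF(current) = 32 - 20 = 12

12


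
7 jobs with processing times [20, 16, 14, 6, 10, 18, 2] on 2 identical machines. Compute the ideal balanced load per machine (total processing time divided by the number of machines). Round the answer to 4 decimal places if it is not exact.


Total processing time = 20 + 16 + 14 + 6 + 10 + 18 + 2 = 86
Number of machines = 2
Ideal balanced load = 86 / 2 = 43.0

43.0


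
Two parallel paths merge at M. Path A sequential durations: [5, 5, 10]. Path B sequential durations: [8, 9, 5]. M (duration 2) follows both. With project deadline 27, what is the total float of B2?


Forward pass: ES(B2) = sum of predecessors on chain B = 8
EF = ES + duration = 8 + 9 = 17
Backward pass: LF(M) = deadline = 27; LS(M) = 27 - 2 = 25
LF(B2) = LS(M) - sum(successors on chain B) = 25 - 5 = 20
LS = LF - duration = 20 - 9 = 11
Total float = LS - ES = 11 - 8 = 3

3


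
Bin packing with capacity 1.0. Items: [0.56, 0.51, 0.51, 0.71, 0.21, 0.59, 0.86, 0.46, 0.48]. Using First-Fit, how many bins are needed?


Place items sequentially using First-Fit:
  Item 0.56 -> new Bin 1
  Item 0.51 -> new Bin 2
  Item 0.51 -> new Bin 3
  Item 0.71 -> new Bin 4
  Item 0.21 -> Bin 1 (now 0.77)
  Item 0.59 -> new Bin 5
  Item 0.86 -> new Bin 6
  Item 0.46 -> Bin 2 (now 0.97)
  Item 0.48 -> Bin 3 (now 0.99)
Total bins used = 6

6


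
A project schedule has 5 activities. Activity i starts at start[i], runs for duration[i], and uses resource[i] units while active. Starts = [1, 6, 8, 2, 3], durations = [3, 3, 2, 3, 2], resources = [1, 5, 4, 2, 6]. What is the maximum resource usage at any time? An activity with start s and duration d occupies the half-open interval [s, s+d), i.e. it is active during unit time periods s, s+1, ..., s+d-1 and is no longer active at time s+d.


Each activity i is active on [start_i, start_i + duration_i).
Compute total resource usage per time slot:
  t=0: active resources = [], total = 0
  t=1: active resources = [1], total = 1
  t=2: active resources = [1, 2], total = 3
  t=3: active resources = [1, 2, 6], total = 9
  t=4: active resources = [2, 6], total = 8
  t=5: active resources = [], total = 0
  t=6: active resources = [5], total = 5
  t=7: active resources = [5], total = 5
  t=8: active resources = [5, 4], total = 9
  t=9: active resources = [4], total = 4
Peak resource demand = 9

9


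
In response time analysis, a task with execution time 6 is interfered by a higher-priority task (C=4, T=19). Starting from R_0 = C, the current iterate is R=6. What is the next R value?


R_next = C + ceil(R_prev / T_hp) * C_hp
ceil(6 / 19) = ceil(0.3158) = 1
Interference = 1 * 4 = 4
R_next = 6 + 4 = 10

10


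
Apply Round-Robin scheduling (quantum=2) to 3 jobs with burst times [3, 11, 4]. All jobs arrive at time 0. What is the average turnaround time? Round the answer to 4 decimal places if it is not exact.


Time quantum = 2
Execution trace:
  J1 runs 2 units, time = 2
  J2 runs 2 units, time = 4
  J3 runs 2 units, time = 6
  J1 runs 1 units, time = 7
  J2 runs 2 units, time = 9
  J3 runs 2 units, time = 11
  J2 runs 2 units, time = 13
  J2 runs 2 units, time = 15
  J2 runs 2 units, time = 17
  J2 runs 1 units, time = 18
Finish times: [7, 18, 11]
Average turnaround = 36/3 = 12.0

12.0


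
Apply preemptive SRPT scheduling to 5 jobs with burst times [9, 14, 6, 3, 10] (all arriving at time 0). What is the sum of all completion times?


Since all jobs arrive at t=0, SRPT equals SPT ordering.
SPT order: [3, 6, 9, 10, 14]
Completion times:
  Job 1: p=3, C=3
  Job 2: p=6, C=9
  Job 3: p=9, C=18
  Job 4: p=10, C=28
  Job 5: p=14, C=42
Total completion time = 3 + 9 + 18 + 28 + 42 = 100

100


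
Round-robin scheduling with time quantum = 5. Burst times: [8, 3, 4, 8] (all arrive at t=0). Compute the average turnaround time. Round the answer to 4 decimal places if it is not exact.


Time quantum = 5
Execution trace:
  J1 runs 5 units, time = 5
  J2 runs 3 units, time = 8
  J3 runs 4 units, time = 12
  J4 runs 5 units, time = 17
  J1 runs 3 units, time = 20
  J4 runs 3 units, time = 23
Finish times: [20, 8, 12, 23]
Average turnaround = 63/4 = 15.75

15.75


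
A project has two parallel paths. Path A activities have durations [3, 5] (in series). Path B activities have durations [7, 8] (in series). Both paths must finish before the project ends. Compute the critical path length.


Path A total = 3 + 5 = 8
Path B total = 7 + 8 = 15
Critical path = longest path = max(8, 15) = 15

15


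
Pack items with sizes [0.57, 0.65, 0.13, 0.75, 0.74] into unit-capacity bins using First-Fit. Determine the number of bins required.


Place items sequentially using First-Fit:
  Item 0.57 -> new Bin 1
  Item 0.65 -> new Bin 2
  Item 0.13 -> Bin 1 (now 0.7)
  Item 0.75 -> new Bin 3
  Item 0.74 -> new Bin 4
Total bins used = 4

4


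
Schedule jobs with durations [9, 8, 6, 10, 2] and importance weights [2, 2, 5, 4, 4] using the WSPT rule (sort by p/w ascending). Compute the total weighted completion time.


Compute p/w ratios and sort ascending (WSPT): [(2, 4), (6, 5), (10, 4), (8, 2), (9, 2)]
Compute weighted completion times:
  Job (p=2,w=4): C=2, w*C=4*2=8
  Job (p=6,w=5): C=8, w*C=5*8=40
  Job (p=10,w=4): C=18, w*C=4*18=72
  Job (p=8,w=2): C=26, w*C=2*26=52
  Job (p=9,w=2): C=35, w*C=2*35=70
Total weighted completion time = 242

242


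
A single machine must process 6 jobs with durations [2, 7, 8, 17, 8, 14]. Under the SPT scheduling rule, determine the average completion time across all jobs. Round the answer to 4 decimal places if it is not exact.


Sort jobs by processing time (SPT order): [2, 7, 8, 8, 14, 17]
Compute completion times sequentially:
  Job 1: processing = 2, completes at 2
  Job 2: processing = 7, completes at 9
  Job 3: processing = 8, completes at 17
  Job 4: processing = 8, completes at 25
  Job 5: processing = 14, completes at 39
  Job 6: processing = 17, completes at 56
Sum of completion times = 148
Average completion time = 148/6 = 24.6667

24.6667


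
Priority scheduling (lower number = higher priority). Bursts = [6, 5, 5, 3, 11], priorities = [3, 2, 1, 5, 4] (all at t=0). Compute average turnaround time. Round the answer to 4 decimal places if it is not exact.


Sort by priority (ascending = highest first):
Order: [(1, 5), (2, 5), (3, 6), (4, 11), (5, 3)]
Completion times:
  Priority 1, burst=5, C=5
  Priority 2, burst=5, C=10
  Priority 3, burst=6, C=16
  Priority 4, burst=11, C=27
  Priority 5, burst=3, C=30
Average turnaround = 88/5 = 17.6

17.6


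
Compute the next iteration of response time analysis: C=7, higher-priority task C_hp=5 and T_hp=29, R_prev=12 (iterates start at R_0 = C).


R_next = C + ceil(R_prev / T_hp) * C_hp
ceil(12 / 29) = ceil(0.4138) = 1
Interference = 1 * 5 = 5
R_next = 7 + 5 = 12
R_next = R_prev, so the iteration has converged (response time = 12).

12


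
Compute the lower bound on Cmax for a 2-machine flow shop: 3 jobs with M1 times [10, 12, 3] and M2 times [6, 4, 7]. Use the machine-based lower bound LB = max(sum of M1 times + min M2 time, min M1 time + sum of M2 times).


LB1 = sum(M1 times) + min(M2 times) = 25 + 4 = 29
LB2 = min(M1 times) + sum(M2 times) = 3 + 17 = 20
Lower bound = max(LB1, LB2) = max(29, 20) = 29

29


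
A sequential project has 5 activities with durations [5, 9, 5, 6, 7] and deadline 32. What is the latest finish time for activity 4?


LF(activity 4) = deadline - sum of successor durations
Successors: activities 5 through 5 with durations [7]
Sum of successor durations = 7
LF = 32 - 7 = 25

25


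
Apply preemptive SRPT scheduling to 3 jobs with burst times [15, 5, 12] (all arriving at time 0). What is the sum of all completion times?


Since all jobs arrive at t=0, SRPT equals SPT ordering.
SPT order: [5, 12, 15]
Completion times:
  Job 1: p=5, C=5
  Job 2: p=12, C=17
  Job 3: p=15, C=32
Total completion time = 5 + 17 + 32 = 54

54


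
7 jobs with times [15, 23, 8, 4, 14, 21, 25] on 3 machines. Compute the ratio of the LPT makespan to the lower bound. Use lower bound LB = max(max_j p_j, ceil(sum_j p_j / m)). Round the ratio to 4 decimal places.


LPT order: [25, 23, 21, 15, 14, 8, 4]
Machine loads after assignment: [37, 37, 36]
LPT makespan = 37
Lower bound = max(max_job, ceil(total/3)) = max(25, 37) = 37
Ratio = 37 / 37 = 1.0

1.0


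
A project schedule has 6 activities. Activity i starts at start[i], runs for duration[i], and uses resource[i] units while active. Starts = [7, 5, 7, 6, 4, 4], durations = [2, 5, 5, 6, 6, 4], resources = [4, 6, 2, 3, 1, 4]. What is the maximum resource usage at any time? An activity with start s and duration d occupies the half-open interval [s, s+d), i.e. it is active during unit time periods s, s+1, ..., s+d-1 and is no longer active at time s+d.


Each activity i is active on [start_i, start_i + duration_i).
Compute total resource usage per time slot:
  t=0: active resources = [], total = 0
  t=1: active resources = [], total = 0
  t=2: active resources = [], total = 0
  t=3: active resources = [], total = 0
  t=4: active resources = [1, 4], total = 5
  t=5: active resources = [6, 1, 4], total = 11
  t=6: active resources = [6, 3, 1, 4], total = 14
  t=7: active resources = [4, 6, 2, 3, 1, 4], total = 20
  t=8: active resources = [4, 6, 2, 3, 1], total = 16
  t=9: active resources = [6, 2, 3, 1], total = 12
  t=10: active resources = [2, 3], total = 5
  t=11: active resources = [2, 3], total = 5
Peak resource demand = 20

20


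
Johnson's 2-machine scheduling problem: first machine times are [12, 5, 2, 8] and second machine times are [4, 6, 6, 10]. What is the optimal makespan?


Apply Johnson's rule:
  Group 1 (a <= b): [(3, 2, 6), (2, 5, 6), (4, 8, 10)]
  Group 2 (a > b): [(1, 12, 4)]
Optimal job order: [3, 2, 4, 1]
Schedule:
  Job 3: M1 done at 2, M2 done at 8
  Job 2: M1 done at 7, M2 done at 14
  Job 4: M1 done at 15, M2 done at 25
  Job 1: M1 done at 27, M2 done at 31
Makespan = 31

31


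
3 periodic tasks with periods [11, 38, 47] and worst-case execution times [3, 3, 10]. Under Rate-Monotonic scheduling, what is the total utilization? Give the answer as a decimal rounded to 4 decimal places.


Compute individual utilizations (exact fractions):
  Task 1: C/T = 3/11 (approx. 0.2727)
  Task 2: C/T = 3/38 (approx. 0.0789)
  Task 3: C/T = 10/47 (approx. 0.2128)
Total utilization U = 3/11 + 3/38 + 10/47 = 11089/19646
Rounded to 4 decimal places: U = 0.5644
RM (Liu & Layland) bound for 3 tasks = 0.779763; compare with U = 11089/19646 (approx. 0.564441)
U <= bound, so schedulable by RM sufficient condition.

0.5644
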